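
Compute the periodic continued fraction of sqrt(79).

[8; (1, 7, 1, 16)]

Write x_i = (sqrt(79) + m_i)/d_i with (m_0, d_0) = (0, 1). a_0 = floor(sqrt(79)) = 8, since 8^2 = 64 <= 79 < 81 = 9^2.
Iterate m_{i+1} = d_i*a_i - m_i, d_{i+1} = (79 - m_{i+1}^2)/d_i, a_{i+1} = floor((a_0 + m_{i+1})/d_{i+1}):
  m_1 = 1*8 - 0 = 8, d_1 = (79 - 8^2)/1 = 15/1 = 15, a_1 = floor((8 + 8)/15) = 1.
  m_2 = 15*1 - 8 = 7, d_2 = (79 - 7^2)/15 = 30/15 = 2, a_2 = floor((8 + 7)/2) = 7.
  m_3 = 2*7 - 7 = 7, d_3 = (79 - 7^2)/2 = 30/2 = 15, a_3 = floor((8 + 7)/15) = 1.
  m_4 = 15*1 - 7 = 8, d_4 = (79 - 8^2)/15 = 15/15 = 1, a_4 = floor((8 + 8)/1) = 16.
  m_5 = 1*16 - 8 = 8, d_5 = (79 - 8^2)/1 = 15/1 = 15: (m_5, d_5) = (m_1, d_1) = (8, 15), so from here the quotients repeat a_1, ..., a_4; the period length is 4.
Hence the expansion of sqrt(79) is a_0 = 8 followed by the repeating block 1, 7, 1, 16 (period 4).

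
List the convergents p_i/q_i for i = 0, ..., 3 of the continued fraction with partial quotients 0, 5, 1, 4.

Using the convergent recurrence p_i = a_i*p_{i-1} + p_{i-2}, q_i = a_i*q_{i-1} + q_{i-2} with p_{-2}=0, p_{-1}=1, q_{-2}=1, q_{-1}=0:
  i=0: a_0=0, p_0 = 0*1 + 0 = 0, q_0 = 0*0 + 1 = 1.
  i=1: a_1=5, p_1 = 5*0 + 1 = 1, q_1 = 5*1 + 0 = 5.
  i=2: a_2=1, p_2 = 1*1 + 0 = 1, q_2 = 1*5 + 1 = 6.
  i=3: a_3=4, p_3 = 4*1 + 1 = 5, q_3 = 4*6 + 5 = 29.

0/1, 1/5, 1/6, 5/29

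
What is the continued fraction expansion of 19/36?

Run the Euclidean algorithm on 19 and 36; the successive quotients are the partial quotients a_0, a_1, ... (each step inverts the fractional part left over by the previous one):
  19 = 0*36 + 19, so a_0 = 0.
  36 = 1*19 + 17, so a_1 = 1.
  19 = 1*17 + 2, so a_2 = 1.
  17 = 8*2 + 1, so a_3 = 8.
  2 = 2*1 + 0, so a_4 = 2.
The remainder reaches 0 after 5 divisions, so the expansion has 5 partial quotients, read off in order.

[0; 1, 1, 8, 2]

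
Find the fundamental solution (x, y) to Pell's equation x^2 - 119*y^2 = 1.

First expand sqrt(119) as a continued fraction. With x_i = (sqrt(119) + m_i)/d_i and (m_0, d_0) = (0, 1): a_0 = floor(sqrt(119)) = 10, since 10^2 = 100 <= 119 < 121 = 11^2.
Iterate m_{i+1} = d_i*a_i - m_i, d_{i+1} = (119 - m_{i+1}^2)/d_i, a_{i+1} = floor((a_0 + m_{i+1})/d_{i+1}):
  m_1 = 1*10 - 0 = 10, d_1 = (119 - 10^2)/1 = 19/1 = 19, a_1 = floor((10 + 10)/19) = 1.
  m_2 = 19*1 - 10 = 9, d_2 = (119 - 9^2)/19 = 38/19 = 2, a_2 = floor((10 + 9)/2) = 9.
  m_3 = 2*9 - 9 = 9, d_3 = (119 - 9^2)/2 = 38/2 = 19, a_3 = floor((10 + 9)/19) = 1.
  m_4 = 19*1 - 9 = 10, d_4 = (119 - 10^2)/19 = 19/19 = 1, a_4 = floor((10 + 10)/1) = 20.
  m_5 = 1*20 - 10 = 10, d_5 = (119 - 10^2)/1 = 19/1 = 19: (m_5, d_5) = (m_1, d_1) = (10, 19), so from here the quotients repeat a_1, ..., a_4; the period length is 4.
So sqrt(119) = [10; (1, 9, 1, 20)] with period length k = 4.
k is even, so the fundamental solution of x^2 - 119y^2 = 1 is (p_{k-1}, q_{k-1}) = (p_3, q_3); compute convergents through index 3.
Convergents (p_i = a_i*p_{i-1} + p_{i-2}, q_i = a_i*q_{i-1} + q_{i-2} with p_{-2}=0, p_{-1}=1, q_{-2}=1, q_{-1}=0):
  i=0: a_0=10, p_0 = 10*1 + 0 = 10, q_0 = 10*0 + 1 = 1.
  i=1: a_1=1, p_1 = 1*10 + 1 = 11, q_1 = 1*1 + 0 = 1.
  i=2: a_2=9, p_2 = 9*11 + 10 = 109, q_2 = 9*1 + 1 = 10.
  i=3: a_3=1, p_3 = 1*109 + 11 = 120, q_3 = 1*10 + 1 = 11.
Check: 120^2 - 119*11^2 = 14400 - 14399 = 1, so (x, y) = (120, 11) solves the equation, and by the theorem it is the least positive solution.

(x, y) = (120, 11)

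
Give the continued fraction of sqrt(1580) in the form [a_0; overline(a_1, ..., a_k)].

Write x_i = (sqrt(1580) + m_i)/d_i with (m_0, d_0) = (0, 1). a_0 = floor(sqrt(1580)) = 39, since 39^2 = 1521 <= 1580 < 1600 = 40^2.
Iterate m_{i+1} = d_i*a_i - m_i, d_{i+1} = (1580 - m_{i+1}^2)/d_i, a_{i+1} = floor((a_0 + m_{i+1})/d_{i+1}):
  m_1 = 1*39 - 0 = 39, d_1 = (1580 - 39^2)/1 = 59/1 = 59, a_1 = floor((39 + 39)/59) = 1.
  m_2 = 59*1 - 39 = 20, d_2 = (1580 - 20^2)/59 = 1180/59 = 20, a_2 = floor((39 + 20)/20) = 2.
  m_3 = 20*2 - 20 = 20, d_3 = (1580 - 20^2)/20 = 1180/20 = 59, a_3 = floor((39 + 20)/59) = 1.
  m_4 = 59*1 - 20 = 39, d_4 = (1580 - 39^2)/59 = 59/59 = 1, a_4 = floor((39 + 39)/1) = 78.
  m_5 = 1*78 - 39 = 39, d_5 = (1580 - 39^2)/1 = 59/1 = 59: (m_5, d_5) = (m_1, d_1) = (39, 59), so from here the quotients repeat a_1, ..., a_4; the period length is 4.
Hence the expansion of sqrt(1580) is a_0 = 39 followed by the repeating block 1, 2, 1, 78 (period 4).

[39; overline(1, 2, 1, 78)]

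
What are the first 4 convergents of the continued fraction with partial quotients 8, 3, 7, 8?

Using the convergent recurrence p_i = a_i*p_{i-1} + p_{i-2}, q_i = a_i*q_{i-1} + q_{i-2} with p_{-2}=0, p_{-1}=1, q_{-2}=1, q_{-1}=0:
  i=0: a_0=8, p_0 = 8*1 + 0 = 8, q_0 = 8*0 + 1 = 1.
  i=1: a_1=3, p_1 = 3*8 + 1 = 25, q_1 = 3*1 + 0 = 3.
  i=2: a_2=7, p_2 = 7*25 + 8 = 183, q_2 = 7*3 + 1 = 22.
  i=3: a_3=8, p_3 = 8*183 + 25 = 1489, q_3 = 8*22 + 3 = 179.

8/1, 25/3, 183/22, 1489/179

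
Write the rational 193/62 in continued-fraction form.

[3; 8, 1, 6]

Run the Euclidean algorithm on 193 and 62; the successive quotients are the partial quotients a_0, a_1, ... (each step inverts the fractional part left over by the previous one):
  193 = 3*62 + 7, so a_0 = 3.
  62 = 8*7 + 6, so a_1 = 8.
  7 = 1*6 + 1, so a_2 = 1.
  6 = 6*1 + 0, so a_3 = 6.
The remainder reaches 0 after 4 divisions, so the expansion has 4 partial quotients, read off in order.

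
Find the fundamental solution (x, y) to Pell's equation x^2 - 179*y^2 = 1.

(x, y) = (4190210, 313191)

First expand sqrt(179) as a continued fraction. With x_i = (sqrt(179) + m_i)/d_i and (m_0, d_0) = (0, 1): a_0 = floor(sqrt(179)) = 13, since 13^2 = 169 <= 179 < 196 = 14^2.
Iterate m_{i+1} = d_i*a_i - m_i, d_{i+1} = (179 - m_{i+1}^2)/d_i, a_{i+1} = floor((a_0 + m_{i+1})/d_{i+1}):
  m_1 = 1*13 - 0 = 13, d_1 = (179 - 13^2)/1 = 10/1 = 10, a_1 = floor((13 + 13)/10) = 2.
  m_2 = 10*2 - 13 = 7, d_2 = (179 - 7^2)/10 = 130/10 = 13, a_2 = floor((13 + 7)/13) = 1.
  m_3 = 13*1 - 7 = 6, d_3 = (179 - 6^2)/13 = 143/13 = 11, a_3 = floor((13 + 6)/11) = 1.
  m_4 = 11*1 - 6 = 5, d_4 = (179 - 5^2)/11 = 154/11 = 14, a_4 = floor((13 + 5)/14) = 1.
  m_5 = 14*1 - 5 = 9, d_5 = (179 - 9^2)/14 = 98/14 = 7, a_5 = floor((13 + 9)/7) = 3.
  m_6 = 7*3 - 9 = 12, d_6 = (179 - 12^2)/7 = 35/7 = 5, a_6 = floor((13 + 12)/5) = 5.
  m_7 = 5*5 - 12 = 13, d_7 = (179 - 13^2)/5 = 10/5 = 2, a_7 = floor((13 + 13)/2) = 13.
  m_8 = 2*13 - 13 = 13, d_8 = (179 - 13^2)/2 = 10/2 = 5, a_8 = floor((13 + 13)/5) = 5.
  m_9 = 5*5 - 13 = 12, d_9 = (179 - 12^2)/5 = 35/5 = 7, a_9 = floor((13 + 12)/7) = 3.
  m_10 = 7*3 - 12 = 9, d_10 = (179 - 9^2)/7 = 98/7 = 14, a_10 = floor((13 + 9)/14) = 1.
  m_11 = 14*1 - 9 = 5, d_11 = (179 - 5^2)/14 = 154/14 = 11, a_11 = floor((13 + 5)/11) = 1.
  m_12 = 11*1 - 5 = 6, d_12 = (179 - 6^2)/11 = 143/11 = 13, a_12 = floor((13 + 6)/13) = 1.
  m_13 = 13*1 - 6 = 7, d_13 = (179 - 7^2)/13 = 130/13 = 10, a_13 = floor((13 + 7)/10) = 2.
  m_14 = 10*2 - 7 = 13, d_14 = (179 - 13^2)/10 = 10/10 = 1, a_14 = floor((13 + 13)/1) = 26.
  m_15 = 1*26 - 13 = 13, d_15 = (179 - 13^2)/1 = 10/1 = 10: (m_15, d_15) = (m_1, d_1) = (13, 10), so from here the quotients repeat a_1, ..., a_14; the period length is 14.
So sqrt(179) = [13; (2, 1, 1, 1, 3, 5, 13, 5, 3, 1, 1, 1, 2, 26)] with period length k = 14.
k is even, so the fundamental solution of x^2 - 179y^2 = 1 is (p_{k-1}, q_{k-1}) = (p_13, q_13); compute convergents through index 13.
Convergents (p_i = a_i*p_{i-1} + p_{i-2}, q_i = a_i*q_{i-1} + q_{i-2} with p_{-2}=0, p_{-1}=1, q_{-2}=1, q_{-1}=0):
  i=0: a_0=13, p_0 = 13*1 + 0 = 13, q_0 = 13*0 + 1 = 1.
  i=1: a_1=2, p_1 = 2*13 + 1 = 27, q_1 = 2*1 + 0 = 2.
  i=2: a_2=1, p_2 = 1*27 + 13 = 40, q_2 = 1*2 + 1 = 3.
  i=3: a_3=1, p_3 = 1*40 + 27 = 67, q_3 = 1*3 + 2 = 5.
  i=4: a_4=1, p_4 = 1*67 + 40 = 107, q_4 = 1*5 + 3 = 8.
  i=5: a_5=3, p_5 = 3*107 + 67 = 388, q_5 = 3*8 + 5 = 29.
  i=6: a_6=5, p_6 = 5*388 + 107 = 2047, q_6 = 5*29 + 8 = 153.
  i=7: a_7=13, p_7 = 13*2047 + 388 = 26999, q_7 = 13*153 + 29 = 2018.
  i=8: a_8=5, p_8 = 5*26999 + 2047 = 137042, q_8 = 5*2018 + 153 = 10243.
  i=9: a_9=3, p_9 = 3*137042 + 26999 = 438125, q_9 = 3*10243 + 2018 = 32747.
  i=10: a_10=1, p_10 = 1*438125 + 137042 = 575167, q_10 = 1*32747 + 10243 = 42990.
  i=11: a_11=1, p_11 = 1*575167 + 438125 = 1013292, q_11 = 1*42990 + 32747 = 75737.
  i=12: a_12=1, p_12 = 1*1013292 + 575167 = 1588459, q_12 = 1*75737 + 42990 = 118727.
  i=13: a_13=2, p_13 = 2*1588459 + 1013292 = 4190210, q_13 = 2*118727 + 75737 = 313191.
Check: 4190210^2 - 179*313191^2 = 17557859844100 - 17557859844099 = 1, so (x, y) = (4190210, 313191) solves the equation, and by the theorem it is the least positive solution.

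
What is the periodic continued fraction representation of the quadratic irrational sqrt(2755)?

Write x_i = (sqrt(2755) + m_i)/d_i with (m_0, d_0) = (0, 1). a_0 = floor(sqrt(2755)) = 52, since 52^2 = 2704 <= 2755 < 2809 = 53^2.
Iterate m_{i+1} = d_i*a_i - m_i, d_{i+1} = (2755 - m_{i+1}^2)/d_i, a_{i+1} = floor((a_0 + m_{i+1})/d_{i+1}):
  m_1 = 1*52 - 0 = 52, d_1 = (2755 - 52^2)/1 = 51/1 = 51, a_1 = floor((52 + 52)/51) = 2.
  m_2 = 51*2 - 52 = 50, d_2 = (2755 - 50^2)/51 = 255/51 = 5, a_2 = floor((52 + 50)/5) = 20.
  m_3 = 5*20 - 50 = 50, d_3 = (2755 - 50^2)/5 = 255/5 = 51, a_3 = floor((52 + 50)/51) = 2.
  m_4 = 51*2 - 50 = 52, d_4 = (2755 - 52^2)/51 = 51/51 = 1, a_4 = floor((52 + 52)/1) = 104.
  m_5 = 1*104 - 52 = 52, d_5 = (2755 - 52^2)/1 = 51/1 = 51: (m_5, d_5) = (m_1, d_1) = (52, 51), so from here the quotients repeat a_1, ..., a_4; the period length is 4.
Hence the expansion of sqrt(2755) is a_0 = 52 followed by the repeating block 2, 20, 2, 104 (period 4).

[52; (2, 20, 2, 104)]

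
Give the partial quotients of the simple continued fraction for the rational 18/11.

[1; 1, 1, 1, 3]

Run the Euclidean algorithm on 18 and 11; the successive quotients are the partial quotients a_0, a_1, ... (each step inverts the fractional part left over by the previous one):
  18 = 1*11 + 7, so a_0 = 1.
  11 = 1*7 + 4, so a_1 = 1.
  7 = 1*4 + 3, so a_2 = 1.
  4 = 1*3 + 1, so a_3 = 1.
  3 = 3*1 + 0, so a_4 = 3.
The remainder reaches 0 after 5 divisions, so the expansion has 5 partial quotients, read off in order.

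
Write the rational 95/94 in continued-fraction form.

[1; 94]

Run the Euclidean algorithm on 95 and 94; the successive quotients are the partial quotients a_0, a_1, ... (each step inverts the fractional part left over by the previous one):
  95 = 1*94 + 1, so a_0 = 1.
  94 = 94*1 + 0, so a_1 = 94.
The remainder reaches 0 after 2 divisions, so the expansion has 2 partial quotients, read off in order.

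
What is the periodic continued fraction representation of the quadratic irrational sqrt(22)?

Write x_i = (sqrt(22) + m_i)/d_i with (m_0, d_0) = (0, 1). a_0 = floor(sqrt(22)) = 4, since 4^2 = 16 <= 22 < 25 = 5^2.
Iterate m_{i+1} = d_i*a_i - m_i, d_{i+1} = (22 - m_{i+1}^2)/d_i, a_{i+1} = floor((a_0 + m_{i+1})/d_{i+1}):
  m_1 = 1*4 - 0 = 4, d_1 = (22 - 4^2)/1 = 6/1 = 6, a_1 = floor((4 + 4)/6) = 1.
  m_2 = 6*1 - 4 = 2, d_2 = (22 - 2^2)/6 = 18/6 = 3, a_2 = floor((4 + 2)/3) = 2.
  m_3 = 3*2 - 2 = 4, d_3 = (22 - 4^2)/3 = 6/3 = 2, a_3 = floor((4 + 4)/2) = 4.
  m_4 = 2*4 - 4 = 4, d_4 = (22 - 4^2)/2 = 6/2 = 3, a_4 = floor((4 + 4)/3) = 2.
  m_5 = 3*2 - 4 = 2, d_5 = (22 - 2^2)/3 = 18/3 = 6, a_5 = floor((4 + 2)/6) = 1.
  m_6 = 6*1 - 2 = 4, d_6 = (22 - 4^2)/6 = 6/6 = 1, a_6 = floor((4 + 4)/1) = 8.
  m_7 = 1*8 - 4 = 4, d_7 = (22 - 4^2)/1 = 6/1 = 6: (m_7, d_7) = (m_1, d_1) = (4, 6), so from here the quotients repeat a_1, ..., a_6; the period length is 6.
Hence the expansion of sqrt(22) is a_0 = 4 followed by the repeating block 1, 2, 4, 2, 1, 8 (period 6).

[4; (1, 2, 4, 2, 1, 8)]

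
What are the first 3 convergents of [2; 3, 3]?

Using the convergent recurrence p_i = a_i*p_{i-1} + p_{i-2}, q_i = a_i*q_{i-1} + q_{i-2} with p_{-2}=0, p_{-1}=1, q_{-2}=1, q_{-1}=0:
  i=0: a_0=2, p_0 = 2*1 + 0 = 2, q_0 = 2*0 + 1 = 1.
  i=1: a_1=3, p_1 = 3*2 + 1 = 7, q_1 = 3*1 + 0 = 3.
  i=2: a_2=3, p_2 = 3*7 + 2 = 23, q_2 = 3*3 + 1 = 10.

2/1, 7/3, 23/10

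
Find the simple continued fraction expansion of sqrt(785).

Write x_i = (sqrt(785) + m_i)/d_i with (m_0, d_0) = (0, 1). a_0 = floor(sqrt(785)) = 28, since 28^2 = 784 <= 785 < 841 = 29^2.
Iterate m_{i+1} = d_i*a_i - m_i, d_{i+1} = (785 - m_{i+1}^2)/d_i, a_{i+1} = floor((a_0 + m_{i+1})/d_{i+1}):
  m_1 = 1*28 - 0 = 28, d_1 = (785 - 28^2)/1 = 1/1 = 1, a_1 = floor((28 + 28)/1) = 56.
  m_2 = 1*56 - 28 = 28, d_2 = (785 - 28^2)/1 = 1/1 = 1: (m_2, d_2) = (m_1, d_1) = (28, 1), so from here the quotient a_1 repeats; the period length is 1.
Hence the expansion of sqrt(785) is a_0 = 28 followed by the repeating block 56 (period 1).

[28; (56)]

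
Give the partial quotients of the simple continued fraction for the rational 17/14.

[1; 4, 1, 2]

Run the Euclidean algorithm on 17 and 14; the successive quotients are the partial quotients a_0, a_1, ... (each step inverts the fractional part left over by the previous one):
  17 = 1*14 + 3, so a_0 = 1.
  14 = 4*3 + 2, so a_1 = 4.
  3 = 1*2 + 1, so a_2 = 1.
  2 = 2*1 + 0, so a_3 = 2.
The remainder reaches 0 after 4 divisions, so the expansion has 4 partial quotients, read off in order.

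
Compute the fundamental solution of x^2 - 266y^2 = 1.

First expand sqrt(266) as a continued fraction. With x_i = (sqrt(266) + m_i)/d_i and (m_0, d_0) = (0, 1): a_0 = floor(sqrt(266)) = 16, since 16^2 = 256 <= 266 < 289 = 17^2.
Iterate m_{i+1} = d_i*a_i - m_i, d_{i+1} = (266 - m_{i+1}^2)/d_i, a_{i+1} = floor((a_0 + m_{i+1})/d_{i+1}):
  m_1 = 1*16 - 0 = 16, d_1 = (266 - 16^2)/1 = 10/1 = 10, a_1 = floor((16 + 16)/10) = 3.
  m_2 = 10*3 - 16 = 14, d_2 = (266 - 14^2)/10 = 70/10 = 7, a_2 = floor((16 + 14)/7) = 4.
  m_3 = 7*4 - 14 = 14, d_3 = (266 - 14^2)/7 = 70/7 = 10, a_3 = floor((16 + 14)/10) = 3.
  m_4 = 10*3 - 14 = 16, d_4 = (266 - 16^2)/10 = 10/10 = 1, a_4 = floor((16 + 16)/1) = 32.
  m_5 = 1*32 - 16 = 16, d_5 = (266 - 16^2)/1 = 10/1 = 10: (m_5, d_5) = (m_1, d_1) = (16, 10), so from here the quotients repeat a_1, ..., a_4; the period length is 4.
So sqrt(266) = [16; (3, 4, 3, 32)] with period length k = 4.
k is even, so the fundamental solution of x^2 - 266y^2 = 1 is (p_{k-1}, q_{k-1}) = (p_3, q_3); compute convergents through index 3.
Convergents (p_i = a_i*p_{i-1} + p_{i-2}, q_i = a_i*q_{i-1} + q_{i-2} with p_{-2}=0, p_{-1}=1, q_{-2}=1, q_{-1}=0):
  i=0: a_0=16, p_0 = 16*1 + 0 = 16, q_0 = 16*0 + 1 = 1.
  i=1: a_1=3, p_1 = 3*16 + 1 = 49, q_1 = 3*1 + 0 = 3.
  i=2: a_2=4, p_2 = 4*49 + 16 = 212, q_2 = 4*3 + 1 = 13.
  i=3: a_3=3, p_3 = 3*212 + 49 = 685, q_3 = 3*13 + 3 = 42.
Check: 685^2 - 266*42^2 = 469225 - 469224 = 1, so (x, y) = (685, 42) solves the equation, and by the theorem it is the least positive solution.

(x, y) = (685, 42)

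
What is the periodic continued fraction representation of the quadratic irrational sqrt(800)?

Write x_i = (sqrt(800) + m_i)/d_i with (m_0, d_0) = (0, 1). a_0 = floor(sqrt(800)) = 28, since 28^2 = 784 <= 800 < 841 = 29^2.
Iterate m_{i+1} = d_i*a_i - m_i, d_{i+1} = (800 - m_{i+1}^2)/d_i, a_{i+1} = floor((a_0 + m_{i+1})/d_{i+1}):
  m_1 = 1*28 - 0 = 28, d_1 = (800 - 28^2)/1 = 16/1 = 16, a_1 = floor((28 + 28)/16) = 3.
  m_2 = 16*3 - 28 = 20, d_2 = (800 - 20^2)/16 = 400/16 = 25, a_2 = floor((28 + 20)/25) = 1.
  m_3 = 25*1 - 20 = 5, d_3 = (800 - 5^2)/25 = 775/25 = 31, a_3 = floor((28 + 5)/31) = 1.
  m_4 = 31*1 - 5 = 26, d_4 = (800 - 26^2)/31 = 124/31 = 4, a_4 = floor((28 + 26)/4) = 13.
  m_5 = 4*13 - 26 = 26, d_5 = (800 - 26^2)/4 = 124/4 = 31, a_5 = floor((28 + 26)/31) = 1.
  m_6 = 31*1 - 26 = 5, d_6 = (800 - 5^2)/31 = 775/31 = 25, a_6 = floor((28 + 5)/25) = 1.
  m_7 = 25*1 - 5 = 20, d_7 = (800 - 20^2)/25 = 400/25 = 16, a_7 = floor((28 + 20)/16) = 3.
  m_8 = 16*3 - 20 = 28, d_8 = (800 - 28^2)/16 = 16/16 = 1, a_8 = floor((28 + 28)/1) = 56.
  m_9 = 1*56 - 28 = 28, d_9 = (800 - 28^2)/1 = 16/1 = 16: (m_9, d_9) = (m_1, d_1) = (28, 16), so from here the quotients repeat a_1, ..., a_8; the period length is 8.
Hence the expansion of sqrt(800) is a_0 = 28 followed by the repeating block 3, 1, 1, 13, 1, 1, 3, 56 (period 8).

[28; (3, 1, 1, 13, 1, 1, 3, 56)]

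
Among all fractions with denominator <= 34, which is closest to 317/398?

27/34

Expand x = 317/398 as a continued fraction with the Euclidean algorithm:
  317 = 0*398 + 317, so a_0 = 0.
  398 = 1*317 + 81, so a_1 = 1.
  317 = 3*81 + 74, so a_2 = 3.
  81 = 1*74 + 7, so a_3 = 1.
  74 = 10*7 + 4, so a_4 = 10.
  7 = 1*4 + 3, so a_5 = 1.
  4 = 1*3 + 1, so a_6 = 1.
  3 = 3*1 + 0, so a_7 = 3.
so x = [0; 1, 3, 1, 10, 1, 1, 3].
Convergents (p_i = a_i*p_{i-1} + p_{i-2}, q_i = a_i*q_{i-1} + q_{i-2} with p_{-2}=0, p_{-1}=1, q_{-2}=1, q_{-1}=0), until the denominator exceeds 34:
  i=0: a_0=0, p_0 = 0*1 + 0 = 0, q_0 = 0*0 + 1 = 1.
  i=1: a_1=1, p_1 = 1*0 + 1 = 1, q_1 = 1*1 + 0 = 1.
  i=2: a_2=3, p_2 = 3*1 + 0 = 3, q_2 = 3*1 + 1 = 4.
  i=3: a_3=1, p_3 = 1*3 + 1 = 4, q_3 = 1*4 + 1 = 5.
  i=4: a_4=10, p_4 = 10*4 + 3 = 43, q_4 = 10*5 + 4 = 54.
q_4 = 54 > 34, so the last convergent with denominator <= 34 is p_3/q_3 = 4/5.
The closest fraction with denominator <= 34 is either p_3/q_3 or the intermediate fraction (k*p_3 + p_2)/(k*q_3 + q_2) with the largest k >= 1 whose denominator stays <= 34; these approach x as k grows, and every other convergent or intermediate fraction in range is farther away.
Largest k: floor((34 - q_2)/q_3) = floor((34 - 4)/5) = 6.
That gives (6*4 + 3)/(6*5 + 4) = 27/34.
Compare the errors: |x - 4/5| = |317*5 - 4*398|/(398*5) = 7/1990, and |x - 27/34| = |317*34 - 27*398|/(398*34) = 32/13532.
Cross-multiplying, 32*1990 = 63680 < 94724 = 7*13532, so 32/13532 is smaller: the intermediate fraction 27/34 is closer to x than 4/5.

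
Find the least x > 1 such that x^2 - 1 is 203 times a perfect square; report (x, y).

First expand sqrt(203) as a continued fraction. With x_i = (sqrt(203) + m_i)/d_i and (m_0, d_0) = (0, 1): a_0 = floor(sqrt(203)) = 14, since 14^2 = 196 <= 203 < 225 = 15^2.
Iterate m_{i+1} = d_i*a_i - m_i, d_{i+1} = (203 - m_{i+1}^2)/d_i, a_{i+1} = floor((a_0 + m_{i+1})/d_{i+1}):
  m_1 = 1*14 - 0 = 14, d_1 = (203 - 14^2)/1 = 7/1 = 7, a_1 = floor((14 + 14)/7) = 4.
  m_2 = 7*4 - 14 = 14, d_2 = (203 - 14^2)/7 = 7/7 = 1, a_2 = floor((14 + 14)/1) = 28.
  m_3 = 1*28 - 14 = 14, d_3 = (203 - 14^2)/1 = 7/1 = 7: (m_3, d_3) = (m_1, d_1) = (14, 7), so from here the quotients repeat a_1, a_2; the period length is 2.
So sqrt(203) = [14; (4, 28)] with period length k = 2.
k is even, so the fundamental solution of x^2 - 203y^2 = 1 is (p_{k-1}, q_{k-1}) = (p_1, q_1); compute convergents through index 1.
Convergents (p_i = a_i*p_{i-1} + p_{i-2}, q_i = a_i*q_{i-1} + q_{i-2} with p_{-2}=0, p_{-1}=1, q_{-2}=1, q_{-1}=0):
  i=0: a_0=14, p_0 = 14*1 + 0 = 14, q_0 = 14*0 + 1 = 1.
  i=1: a_1=4, p_1 = 4*14 + 1 = 57, q_1 = 4*1 + 0 = 4.
Check: 57^2 - 203*4^2 = 3249 - 3248 = 1, so (x, y) = (57, 4) solves the equation, and by the theorem it is the least positive solution.

(x, y) = (57, 4)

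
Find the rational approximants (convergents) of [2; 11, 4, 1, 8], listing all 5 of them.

Using the convergent recurrence p_i = a_i*p_{i-1} + p_{i-2}, q_i = a_i*q_{i-1} + q_{i-2} with p_{-2}=0, p_{-1}=1, q_{-2}=1, q_{-1}=0:
  i=0: a_0=2, p_0 = 2*1 + 0 = 2, q_0 = 2*0 + 1 = 1.
  i=1: a_1=11, p_1 = 11*2 + 1 = 23, q_1 = 11*1 + 0 = 11.
  i=2: a_2=4, p_2 = 4*23 + 2 = 94, q_2 = 4*11 + 1 = 45.
  i=3: a_3=1, p_3 = 1*94 + 23 = 117, q_3 = 1*45 + 11 = 56.
  i=4: a_4=8, p_4 = 8*117 + 94 = 1030, q_4 = 8*56 + 45 = 493.

2/1, 23/11, 94/45, 117/56, 1030/493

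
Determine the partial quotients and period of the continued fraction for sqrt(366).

[19; (7, 1, 1, 1, 2, 12, 2, 1, 1, 1, 7, 38)]

Write x_i = (sqrt(366) + m_i)/d_i with (m_0, d_0) = (0, 1). a_0 = floor(sqrt(366)) = 19, since 19^2 = 361 <= 366 < 400 = 20^2.
Iterate m_{i+1} = d_i*a_i - m_i, d_{i+1} = (366 - m_{i+1}^2)/d_i, a_{i+1} = floor((a_0 + m_{i+1})/d_{i+1}):
  m_1 = 1*19 - 0 = 19, d_1 = (366 - 19^2)/1 = 5/1 = 5, a_1 = floor((19 + 19)/5) = 7.
  m_2 = 5*7 - 19 = 16, d_2 = (366 - 16^2)/5 = 110/5 = 22, a_2 = floor((19 + 16)/22) = 1.
  m_3 = 22*1 - 16 = 6, d_3 = (366 - 6^2)/22 = 330/22 = 15, a_3 = floor((19 + 6)/15) = 1.
  m_4 = 15*1 - 6 = 9, d_4 = (366 - 9^2)/15 = 285/15 = 19, a_4 = floor((19 + 9)/19) = 1.
  m_5 = 19*1 - 9 = 10, d_5 = (366 - 10^2)/19 = 266/19 = 14, a_5 = floor((19 + 10)/14) = 2.
  m_6 = 14*2 - 10 = 18, d_6 = (366 - 18^2)/14 = 42/14 = 3, a_6 = floor((19 + 18)/3) = 12.
  m_7 = 3*12 - 18 = 18, d_7 = (366 - 18^2)/3 = 42/3 = 14, a_7 = floor((19 + 18)/14) = 2.
  m_8 = 14*2 - 18 = 10, d_8 = (366 - 10^2)/14 = 266/14 = 19, a_8 = floor((19 + 10)/19) = 1.
  m_9 = 19*1 - 10 = 9, d_9 = (366 - 9^2)/19 = 285/19 = 15, a_9 = floor((19 + 9)/15) = 1.
  m_10 = 15*1 - 9 = 6, d_10 = (366 - 6^2)/15 = 330/15 = 22, a_10 = floor((19 + 6)/22) = 1.
  m_11 = 22*1 - 6 = 16, d_11 = (366 - 16^2)/22 = 110/22 = 5, a_11 = floor((19 + 16)/5) = 7.
  m_12 = 5*7 - 16 = 19, d_12 = (366 - 19^2)/5 = 5/5 = 1, a_12 = floor((19 + 19)/1) = 38.
  m_13 = 1*38 - 19 = 19, d_13 = (366 - 19^2)/1 = 5/1 = 5: (m_13, d_13) = (m_1, d_1) = (19, 5), so from here the quotients repeat a_1, ..., a_12; the period length is 12.
Hence the expansion of sqrt(366) is a_0 = 19 followed by the repeating block 7, 1, 1, 1, 2, 12, 2, 1, 1, 1, 7, 38 (period 12).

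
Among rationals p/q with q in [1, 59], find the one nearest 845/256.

Expand x = 845/256 as a continued fraction with the Euclidean algorithm:
  845 = 3*256 + 77, so a_0 = 3.
  256 = 3*77 + 25, so a_1 = 3.
  77 = 3*25 + 2, so a_2 = 3.
  25 = 12*2 + 1, so a_3 = 12.
  2 = 2*1 + 0, so a_4 = 2.
so x = [3; 3, 3, 12, 2].
Convergents (p_i = a_i*p_{i-1} + p_{i-2}, q_i = a_i*q_{i-1} + q_{i-2} with p_{-2}=0, p_{-1}=1, q_{-2}=1, q_{-1}=0), until the denominator exceeds 59:
  i=0: a_0=3, p_0 = 3*1 + 0 = 3, q_0 = 3*0 + 1 = 1.
  i=1: a_1=3, p_1 = 3*3 + 1 = 10, q_1 = 3*1 + 0 = 3.
  i=2: a_2=3, p_2 = 3*10 + 3 = 33, q_2 = 3*3 + 1 = 10.
  i=3: a_3=12, p_3 = 12*33 + 10 = 406, q_3 = 12*10 + 3 = 123.
q_3 = 123 > 59, so the last convergent with denominator <= 59 is p_2/q_2 = 33/10.
The closest fraction with denominator <= 59 is either p_2/q_2 or the intermediate fraction (k*p_2 + p_1)/(k*q_2 + q_1) with the largest k >= 1 whose denominator stays <= 59; these approach x as k grows, and every other convergent or intermediate fraction in range is farther away.
Largest k: floor((59 - q_1)/q_2) = floor((59 - 3)/10) = 5.
That gives (5*33 + 10)/(5*10 + 3) = 175/53.
Compare the errors: |x - 33/10| = |845*10 - 33*256|/(256*10) = 2/2560, and |x - 175/53| = |845*53 - 175*256|/(256*53) = 15/13568.
Cross-multiplying, 2*13568 = 27136 < 38400 = 15*2560, so 2/2560 is smaller: the convergent 33/10 is closer to x than 175/53.

33/10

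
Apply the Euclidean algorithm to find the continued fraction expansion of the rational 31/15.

Run the Euclidean algorithm on 31 and 15; the successive quotients are the partial quotients a_0, a_1, ... (each step inverts the fractional part left over by the previous one):
  31 = 2*15 + 1, so a_0 = 2.
  15 = 15*1 + 0, so a_1 = 15.
The remainder reaches 0 after 2 divisions, so the expansion has 2 partial quotients, read off in order.

[2; 15]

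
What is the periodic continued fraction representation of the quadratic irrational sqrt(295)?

Write x_i = (sqrt(295) + m_i)/d_i with (m_0, d_0) = (0, 1). a_0 = floor(sqrt(295)) = 17, since 17^2 = 289 <= 295 < 324 = 18^2.
Iterate m_{i+1} = d_i*a_i - m_i, d_{i+1} = (295 - m_{i+1}^2)/d_i, a_{i+1} = floor((a_0 + m_{i+1})/d_{i+1}):
  m_1 = 1*17 - 0 = 17, d_1 = (295 - 17^2)/1 = 6/1 = 6, a_1 = floor((17 + 17)/6) = 5.
  m_2 = 6*5 - 17 = 13, d_2 = (295 - 13^2)/6 = 126/6 = 21, a_2 = floor((17 + 13)/21) = 1.
  m_3 = 21*1 - 13 = 8, d_3 = (295 - 8^2)/21 = 231/21 = 11, a_3 = floor((17 + 8)/11) = 2.
  m_4 = 11*2 - 8 = 14, d_4 = (295 - 14^2)/11 = 99/11 = 9, a_4 = floor((17 + 14)/9) = 3.
  m_5 = 9*3 - 14 = 13, d_5 = (295 - 13^2)/9 = 126/9 = 14, a_5 = floor((17 + 13)/14) = 2.
  m_6 = 14*2 - 13 = 15, d_6 = (295 - 15^2)/14 = 70/14 = 5, a_6 = floor((17 + 15)/5) = 6.
  m_7 = 5*6 - 15 = 15, d_7 = (295 - 15^2)/5 = 70/5 = 14, a_7 = floor((17 + 15)/14) = 2.
  m_8 = 14*2 - 15 = 13, d_8 = (295 - 13^2)/14 = 126/14 = 9, a_8 = floor((17 + 13)/9) = 3.
  m_9 = 9*3 - 13 = 14, d_9 = (295 - 14^2)/9 = 99/9 = 11, a_9 = floor((17 + 14)/11) = 2.
  m_10 = 11*2 - 14 = 8, d_10 = (295 - 8^2)/11 = 231/11 = 21, a_10 = floor((17 + 8)/21) = 1.
  m_11 = 21*1 - 8 = 13, d_11 = (295 - 13^2)/21 = 126/21 = 6, a_11 = floor((17 + 13)/6) = 5.
  m_12 = 6*5 - 13 = 17, d_12 = (295 - 17^2)/6 = 6/6 = 1, a_12 = floor((17 + 17)/1) = 34.
  m_13 = 1*34 - 17 = 17, d_13 = (295 - 17^2)/1 = 6/1 = 6: (m_13, d_13) = (m_1, d_1) = (17, 6), so from here the quotients repeat a_1, ..., a_12; the period length is 12.
Hence the expansion of sqrt(295) is a_0 = 17 followed by the repeating block 5, 1, 2, 3, 2, 6, 2, 3, 2, 1, 5, 34 (period 12).

[17; (5, 1, 2, 3, 2, 6, 2, 3, 2, 1, 5, 34)]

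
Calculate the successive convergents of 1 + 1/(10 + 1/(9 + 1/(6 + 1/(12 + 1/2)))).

Using the convergent recurrence p_i = a_i*p_{i-1} + p_{i-2}, q_i = a_i*q_{i-1} + q_{i-2} with p_{-2}=0, p_{-1}=1, q_{-2}=1, q_{-1}=0:
  i=0: a_0=1, p_0 = 1*1 + 0 = 1, q_0 = 1*0 + 1 = 1.
  i=1: a_1=10, p_1 = 10*1 + 1 = 11, q_1 = 10*1 + 0 = 10.
  i=2: a_2=9, p_2 = 9*11 + 1 = 100, q_2 = 9*10 + 1 = 91.
  i=3: a_3=6, p_3 = 6*100 + 11 = 611, q_3 = 6*91 + 10 = 556.
  i=4: a_4=12, p_4 = 12*611 + 100 = 7432, q_4 = 12*556 + 91 = 6763.
  i=5: a_5=2, p_5 = 2*7432 + 611 = 15475, q_5 = 2*6763 + 556 = 14082.

1/1, 11/10, 100/91, 611/556, 7432/6763, 15475/14082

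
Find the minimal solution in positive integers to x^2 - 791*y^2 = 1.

First expand sqrt(791) as a continued fraction. With x_i = (sqrt(791) + m_i)/d_i and (m_0, d_0) = (0, 1): a_0 = floor(sqrt(791)) = 28, since 28^2 = 784 <= 791 < 841 = 29^2.
Iterate m_{i+1} = d_i*a_i - m_i, d_{i+1} = (791 - m_{i+1}^2)/d_i, a_{i+1} = floor((a_0 + m_{i+1})/d_{i+1}):
  m_1 = 1*28 - 0 = 28, d_1 = (791 - 28^2)/1 = 7/1 = 7, a_1 = floor((28 + 28)/7) = 8.
  m_2 = 7*8 - 28 = 28, d_2 = (791 - 28^2)/7 = 7/7 = 1, a_2 = floor((28 + 28)/1) = 56.
  m_3 = 1*56 - 28 = 28, d_3 = (791 - 28^2)/1 = 7/1 = 7: (m_3, d_3) = (m_1, d_1) = (28, 7), so from here the quotients repeat a_1, a_2; the period length is 2.
So sqrt(791) = [28; (8, 56)] with period length k = 2.
k is even, so the fundamental solution of x^2 - 791y^2 = 1 is (p_{k-1}, q_{k-1}) = (p_1, q_1); compute convergents through index 1.
Convergents (p_i = a_i*p_{i-1} + p_{i-2}, q_i = a_i*q_{i-1} + q_{i-2} with p_{-2}=0, p_{-1}=1, q_{-2}=1, q_{-1}=0):
  i=0: a_0=28, p_0 = 28*1 + 0 = 28, q_0 = 28*0 + 1 = 1.
  i=1: a_1=8, p_1 = 8*28 + 1 = 225, q_1 = 8*1 + 0 = 8.
Check: 225^2 - 791*8^2 = 50625 - 50624 = 1, so (x, y) = (225, 8) solves the equation, and by the theorem it is the least positive solution.

(x, y) = (225, 8)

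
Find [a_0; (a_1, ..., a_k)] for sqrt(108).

[10; (2, 1, 1, 4, 1, 1, 2, 20)]

Write x_i = (sqrt(108) + m_i)/d_i with (m_0, d_0) = (0, 1). a_0 = floor(sqrt(108)) = 10, since 10^2 = 100 <= 108 < 121 = 11^2.
Iterate m_{i+1} = d_i*a_i - m_i, d_{i+1} = (108 - m_{i+1}^2)/d_i, a_{i+1} = floor((a_0 + m_{i+1})/d_{i+1}):
  m_1 = 1*10 - 0 = 10, d_1 = (108 - 10^2)/1 = 8/1 = 8, a_1 = floor((10 + 10)/8) = 2.
  m_2 = 8*2 - 10 = 6, d_2 = (108 - 6^2)/8 = 72/8 = 9, a_2 = floor((10 + 6)/9) = 1.
  m_3 = 9*1 - 6 = 3, d_3 = (108 - 3^2)/9 = 99/9 = 11, a_3 = floor((10 + 3)/11) = 1.
  m_4 = 11*1 - 3 = 8, d_4 = (108 - 8^2)/11 = 44/11 = 4, a_4 = floor((10 + 8)/4) = 4.
  m_5 = 4*4 - 8 = 8, d_5 = (108 - 8^2)/4 = 44/4 = 11, a_5 = floor((10 + 8)/11) = 1.
  m_6 = 11*1 - 8 = 3, d_6 = (108 - 3^2)/11 = 99/11 = 9, a_6 = floor((10 + 3)/9) = 1.
  m_7 = 9*1 - 3 = 6, d_7 = (108 - 6^2)/9 = 72/9 = 8, a_7 = floor((10 + 6)/8) = 2.
  m_8 = 8*2 - 6 = 10, d_8 = (108 - 10^2)/8 = 8/8 = 1, a_8 = floor((10 + 10)/1) = 20.
  m_9 = 1*20 - 10 = 10, d_9 = (108 - 10^2)/1 = 8/1 = 8: (m_9, d_9) = (m_1, d_1) = (10, 8), so from here the quotients repeat a_1, ..., a_8; the period length is 8.
Hence the expansion of sqrt(108) is a_0 = 10 followed by the repeating block 2, 1, 1, 4, 1, 1, 2, 20 (period 8).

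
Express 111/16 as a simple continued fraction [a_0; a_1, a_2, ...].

[6; 1, 15]

Run the Euclidean algorithm on 111 and 16; the successive quotients are the partial quotients a_0, a_1, ... (each step inverts the fractional part left over by the previous one):
  111 = 6*16 + 15, so a_0 = 6.
  16 = 1*15 + 1, so a_1 = 1.
  15 = 15*1 + 0, so a_2 = 15.
The remainder reaches 0 after 3 divisions, so the expansion has 3 partial quotients, read off in order.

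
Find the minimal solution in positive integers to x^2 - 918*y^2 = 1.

First expand sqrt(918) as a continued fraction. With x_i = (sqrt(918) + m_i)/d_i and (m_0, d_0) = (0, 1): a_0 = floor(sqrt(918)) = 30, since 30^2 = 900 <= 918 < 961 = 31^2.
Iterate m_{i+1} = d_i*a_i - m_i, d_{i+1} = (918 - m_{i+1}^2)/d_i, a_{i+1} = floor((a_0 + m_{i+1})/d_{i+1}):
  m_1 = 1*30 - 0 = 30, d_1 = (918 - 30^2)/1 = 18/1 = 18, a_1 = floor((30 + 30)/18) = 3.
  m_2 = 18*3 - 30 = 24, d_2 = (918 - 24^2)/18 = 342/18 = 19, a_2 = floor((30 + 24)/19) = 2.
  m_3 = 19*2 - 24 = 14, d_3 = (918 - 14^2)/19 = 722/19 = 38, a_3 = floor((30 + 14)/38) = 1.
  m_4 = 38*1 - 14 = 24, d_4 = (918 - 24^2)/38 = 342/38 = 9, a_4 = floor((30 + 24)/9) = 6.
  m_5 = 9*6 - 24 = 30, d_5 = (918 - 30^2)/9 = 18/9 = 2, a_5 = floor((30 + 30)/2) = 30.
  m_6 = 2*30 - 30 = 30, d_6 = (918 - 30^2)/2 = 18/2 = 9, a_6 = floor((30 + 30)/9) = 6.
  m_7 = 9*6 - 30 = 24, d_7 = (918 - 24^2)/9 = 342/9 = 38, a_7 = floor((30 + 24)/38) = 1.
  m_8 = 38*1 - 24 = 14, d_8 = (918 - 14^2)/38 = 722/38 = 19, a_8 = floor((30 + 14)/19) = 2.
  m_9 = 19*2 - 14 = 24, d_9 = (918 - 24^2)/19 = 342/19 = 18, a_9 = floor((30 + 24)/18) = 3.
  m_10 = 18*3 - 24 = 30, d_10 = (918 - 30^2)/18 = 18/18 = 1, a_10 = floor((30 + 30)/1) = 60.
  m_11 = 1*60 - 30 = 30, d_11 = (918 - 30^2)/1 = 18/1 = 18: (m_11, d_11) = (m_1, d_1) = (30, 18), so from here the quotients repeat a_1, ..., a_10; the period length is 10.
So sqrt(918) = [30; (3, 2, 1, 6, 30, 6, 1, 2, 3, 60)] with period length k = 10.
k is even, so the fundamental solution of x^2 - 918y^2 = 1 is (p_{k-1}, q_{k-1}) = (p_9, q_9); compute convergents through index 9.
Convergents (p_i = a_i*p_{i-1} + p_{i-2}, q_i = a_i*q_{i-1} + q_{i-2} with p_{-2}=0, p_{-1}=1, q_{-2}=1, q_{-1}=0):
  i=0: a_0=30, p_0 = 30*1 + 0 = 30, q_0 = 30*0 + 1 = 1.
  i=1: a_1=3, p_1 = 3*30 + 1 = 91, q_1 = 3*1 + 0 = 3.
  i=2: a_2=2, p_2 = 2*91 + 30 = 212, q_2 = 2*3 + 1 = 7.
  i=3: a_3=1, p_3 = 1*212 + 91 = 303, q_3 = 1*7 + 3 = 10.
  i=4: a_4=6, p_4 = 6*303 + 212 = 2030, q_4 = 6*10 + 7 = 67.
  i=5: a_5=30, p_5 = 30*2030 + 303 = 61203, q_5 = 30*67 + 10 = 2020.
  i=6: a_6=6, p_6 = 6*61203 + 2030 = 369248, q_6 = 6*2020 + 67 = 12187.
  i=7: a_7=1, p_7 = 1*369248 + 61203 = 430451, q_7 = 1*12187 + 2020 = 14207.
  i=8: a_8=2, p_8 = 2*430451 + 369248 = 1230150, q_8 = 2*14207 + 12187 = 40601.
  i=9: a_9=3, p_9 = 3*1230150 + 430451 = 4120901, q_9 = 3*40601 + 14207 = 136010.
Check: 4120901^2 - 918*136010^2 = 16981825051801 - 16981825051800 = 1, so (x, y) = (4120901, 136010) solves the equation, and by the theorem it is the least positive solution.

(x, y) = (4120901, 136010)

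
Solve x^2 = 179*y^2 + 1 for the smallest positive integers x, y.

First expand sqrt(179) as a continued fraction. With x_i = (sqrt(179) + m_i)/d_i and (m_0, d_0) = (0, 1): a_0 = floor(sqrt(179)) = 13, since 13^2 = 169 <= 179 < 196 = 14^2.
Iterate m_{i+1} = d_i*a_i - m_i, d_{i+1} = (179 - m_{i+1}^2)/d_i, a_{i+1} = floor((a_0 + m_{i+1})/d_{i+1}):
  m_1 = 1*13 - 0 = 13, d_1 = (179 - 13^2)/1 = 10/1 = 10, a_1 = floor((13 + 13)/10) = 2.
  m_2 = 10*2 - 13 = 7, d_2 = (179 - 7^2)/10 = 130/10 = 13, a_2 = floor((13 + 7)/13) = 1.
  m_3 = 13*1 - 7 = 6, d_3 = (179 - 6^2)/13 = 143/13 = 11, a_3 = floor((13 + 6)/11) = 1.
  m_4 = 11*1 - 6 = 5, d_4 = (179 - 5^2)/11 = 154/11 = 14, a_4 = floor((13 + 5)/14) = 1.
  m_5 = 14*1 - 5 = 9, d_5 = (179 - 9^2)/14 = 98/14 = 7, a_5 = floor((13 + 9)/7) = 3.
  m_6 = 7*3 - 9 = 12, d_6 = (179 - 12^2)/7 = 35/7 = 5, a_6 = floor((13 + 12)/5) = 5.
  m_7 = 5*5 - 12 = 13, d_7 = (179 - 13^2)/5 = 10/5 = 2, a_7 = floor((13 + 13)/2) = 13.
  m_8 = 2*13 - 13 = 13, d_8 = (179 - 13^2)/2 = 10/2 = 5, a_8 = floor((13 + 13)/5) = 5.
  m_9 = 5*5 - 13 = 12, d_9 = (179 - 12^2)/5 = 35/5 = 7, a_9 = floor((13 + 12)/7) = 3.
  m_10 = 7*3 - 12 = 9, d_10 = (179 - 9^2)/7 = 98/7 = 14, a_10 = floor((13 + 9)/14) = 1.
  m_11 = 14*1 - 9 = 5, d_11 = (179 - 5^2)/14 = 154/14 = 11, a_11 = floor((13 + 5)/11) = 1.
  m_12 = 11*1 - 5 = 6, d_12 = (179 - 6^2)/11 = 143/11 = 13, a_12 = floor((13 + 6)/13) = 1.
  m_13 = 13*1 - 6 = 7, d_13 = (179 - 7^2)/13 = 130/13 = 10, a_13 = floor((13 + 7)/10) = 2.
  m_14 = 10*2 - 7 = 13, d_14 = (179 - 13^2)/10 = 10/10 = 1, a_14 = floor((13 + 13)/1) = 26.
  m_15 = 1*26 - 13 = 13, d_15 = (179 - 13^2)/1 = 10/1 = 10: (m_15, d_15) = (m_1, d_1) = (13, 10), so from here the quotients repeat a_1, ..., a_14; the period length is 14.
So sqrt(179) = [13; (2, 1, 1, 1, 3, 5, 13, 5, 3, 1, 1, 1, 2, 26)] with period length k = 14.
k is even, so the fundamental solution of x^2 - 179y^2 = 1 is (p_{k-1}, q_{k-1}) = (p_13, q_13); compute convergents through index 13.
Convergents (p_i = a_i*p_{i-1} + p_{i-2}, q_i = a_i*q_{i-1} + q_{i-2} with p_{-2}=0, p_{-1}=1, q_{-2}=1, q_{-1}=0):
  i=0: a_0=13, p_0 = 13*1 + 0 = 13, q_0 = 13*0 + 1 = 1.
  i=1: a_1=2, p_1 = 2*13 + 1 = 27, q_1 = 2*1 + 0 = 2.
  i=2: a_2=1, p_2 = 1*27 + 13 = 40, q_2 = 1*2 + 1 = 3.
  i=3: a_3=1, p_3 = 1*40 + 27 = 67, q_3 = 1*3 + 2 = 5.
  i=4: a_4=1, p_4 = 1*67 + 40 = 107, q_4 = 1*5 + 3 = 8.
  i=5: a_5=3, p_5 = 3*107 + 67 = 388, q_5 = 3*8 + 5 = 29.
  i=6: a_6=5, p_6 = 5*388 + 107 = 2047, q_6 = 5*29 + 8 = 153.
  i=7: a_7=13, p_7 = 13*2047 + 388 = 26999, q_7 = 13*153 + 29 = 2018.
  i=8: a_8=5, p_8 = 5*26999 + 2047 = 137042, q_8 = 5*2018 + 153 = 10243.
  i=9: a_9=3, p_9 = 3*137042 + 26999 = 438125, q_9 = 3*10243 + 2018 = 32747.
  i=10: a_10=1, p_10 = 1*438125 + 137042 = 575167, q_10 = 1*32747 + 10243 = 42990.
  i=11: a_11=1, p_11 = 1*575167 + 438125 = 1013292, q_11 = 1*42990 + 32747 = 75737.
  i=12: a_12=1, p_12 = 1*1013292 + 575167 = 1588459, q_12 = 1*75737 + 42990 = 118727.
  i=13: a_13=2, p_13 = 2*1588459 + 1013292 = 4190210, q_13 = 2*118727 + 75737 = 313191.
Check: 4190210^2 - 179*313191^2 = 17557859844100 - 17557859844099 = 1, so (x, y) = (4190210, 313191) solves the equation, and by the theorem it is the least positive solution.

(x, y) = (4190210, 313191)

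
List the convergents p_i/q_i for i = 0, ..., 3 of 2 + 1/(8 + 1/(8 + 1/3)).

Using the convergent recurrence p_i = a_i*p_{i-1} + p_{i-2}, q_i = a_i*q_{i-1} + q_{i-2} with p_{-2}=0, p_{-1}=1, q_{-2}=1, q_{-1}=0:
  i=0: a_0=2, p_0 = 2*1 + 0 = 2, q_0 = 2*0 + 1 = 1.
  i=1: a_1=8, p_1 = 8*2 + 1 = 17, q_1 = 8*1 + 0 = 8.
  i=2: a_2=8, p_2 = 8*17 + 2 = 138, q_2 = 8*8 + 1 = 65.
  i=3: a_3=3, p_3 = 3*138 + 17 = 431, q_3 = 3*65 + 8 = 203.

2/1, 17/8, 138/65, 431/203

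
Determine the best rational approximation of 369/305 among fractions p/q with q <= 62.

75/62

Expand x = 369/305 as a continued fraction with the Euclidean algorithm:
  369 = 1*305 + 64, so a_0 = 1.
  305 = 4*64 + 49, so a_1 = 4.
  64 = 1*49 + 15, so a_2 = 1.
  49 = 3*15 + 4, so a_3 = 3.
  15 = 3*4 + 3, so a_4 = 3.
  4 = 1*3 + 1, so a_5 = 1.
  3 = 3*1 + 0, so a_6 = 3.
so x = [1; 4, 1, 3, 3, 1, 3].
Convergents (p_i = a_i*p_{i-1} + p_{i-2}, q_i = a_i*q_{i-1} + q_{i-2} with p_{-2}=0, p_{-1}=1, q_{-2}=1, q_{-1}=0), until the denominator exceeds 62:
  i=0: a_0=1, p_0 = 1*1 + 0 = 1, q_0 = 1*0 + 1 = 1.
  i=1: a_1=4, p_1 = 4*1 + 1 = 5, q_1 = 4*1 + 0 = 4.
  i=2: a_2=1, p_2 = 1*5 + 1 = 6, q_2 = 1*4 + 1 = 5.
  i=3: a_3=3, p_3 = 3*6 + 5 = 23, q_3 = 3*5 + 4 = 19.
  i=4: a_4=3, p_4 = 3*23 + 6 = 75, q_4 = 3*19 + 5 = 62.
  i=5: a_5=1, p_5 = 1*75 + 23 = 98, q_5 = 1*62 + 19 = 81.
q_5 = 81 > 62, so the last convergent with denominator <= 62 is p_4/q_4 = 75/62.
The closest fraction with denominator <= 62 is either p_4/q_4 or the intermediate fraction (k*p_4 + p_3)/(k*q_4 + q_3) with the largest k >= 1 whose denominator stays <= 62; these approach x as k grows, and every other convergent or intermediate fraction in range is farther away.
Largest k: floor((62 - q_3)/q_4) = floor((62 - 19)/62) = 0.
Since k = 0, no intermediate fraction beyond p_4/q_4 has denominator <= 62, so the convergent 75/62 is the closest (its error is |369*62 - 75*305|/(305*62) = 3/18910).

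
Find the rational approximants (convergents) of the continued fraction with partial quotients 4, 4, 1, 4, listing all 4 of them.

4/1, 17/4, 21/5, 101/24

Using the convergent recurrence p_i = a_i*p_{i-1} + p_{i-2}, q_i = a_i*q_{i-1} + q_{i-2} with p_{-2}=0, p_{-1}=1, q_{-2}=1, q_{-1}=0:
  i=0: a_0=4, p_0 = 4*1 + 0 = 4, q_0 = 4*0 + 1 = 1.
  i=1: a_1=4, p_1 = 4*4 + 1 = 17, q_1 = 4*1 + 0 = 4.
  i=2: a_2=1, p_2 = 1*17 + 4 = 21, q_2 = 1*4 + 1 = 5.
  i=3: a_3=4, p_3 = 4*21 + 17 = 101, q_3 = 4*5 + 4 = 24.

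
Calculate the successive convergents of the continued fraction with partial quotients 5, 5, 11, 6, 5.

5/1, 26/5, 291/56, 1772/341, 9151/1761

Using the convergent recurrence p_i = a_i*p_{i-1} + p_{i-2}, q_i = a_i*q_{i-1} + q_{i-2} with p_{-2}=0, p_{-1}=1, q_{-2}=1, q_{-1}=0:
  i=0: a_0=5, p_0 = 5*1 + 0 = 5, q_0 = 5*0 + 1 = 1.
  i=1: a_1=5, p_1 = 5*5 + 1 = 26, q_1 = 5*1 + 0 = 5.
  i=2: a_2=11, p_2 = 11*26 + 5 = 291, q_2 = 11*5 + 1 = 56.
  i=3: a_3=6, p_3 = 6*291 + 26 = 1772, q_3 = 6*56 + 5 = 341.
  i=4: a_4=5, p_4 = 5*1772 + 291 = 9151, q_4 = 5*341 + 56 = 1761.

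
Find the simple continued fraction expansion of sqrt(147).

Write x_i = (sqrt(147) + m_i)/d_i with (m_0, d_0) = (0, 1). a_0 = floor(sqrt(147)) = 12, since 12^2 = 144 <= 147 < 169 = 13^2.
Iterate m_{i+1} = d_i*a_i - m_i, d_{i+1} = (147 - m_{i+1}^2)/d_i, a_{i+1} = floor((a_0 + m_{i+1})/d_{i+1}):
  m_1 = 1*12 - 0 = 12, d_1 = (147 - 12^2)/1 = 3/1 = 3, a_1 = floor((12 + 12)/3) = 8.
  m_2 = 3*8 - 12 = 12, d_2 = (147 - 12^2)/3 = 3/3 = 1, a_2 = floor((12 + 12)/1) = 24.
  m_3 = 1*24 - 12 = 12, d_3 = (147 - 12^2)/1 = 3/1 = 3: (m_3, d_3) = (m_1, d_1) = (12, 3), so from here the quotients repeat a_1, a_2; the period length is 2.
Hence the expansion of sqrt(147) is a_0 = 12 followed by the repeating block 8, 24 (period 2).

[12; (8, 24)]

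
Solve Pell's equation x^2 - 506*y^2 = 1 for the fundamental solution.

(x, y) = (45, 2)

First expand sqrt(506) as a continued fraction. With x_i = (sqrt(506) + m_i)/d_i and (m_0, d_0) = (0, 1): a_0 = floor(sqrt(506)) = 22, since 22^2 = 484 <= 506 < 529 = 23^2.
Iterate m_{i+1} = d_i*a_i - m_i, d_{i+1} = (506 - m_{i+1}^2)/d_i, a_{i+1} = floor((a_0 + m_{i+1})/d_{i+1}):
  m_1 = 1*22 - 0 = 22, d_1 = (506 - 22^2)/1 = 22/1 = 22, a_1 = floor((22 + 22)/22) = 2.
  m_2 = 22*2 - 22 = 22, d_2 = (506 - 22^2)/22 = 22/22 = 1, a_2 = floor((22 + 22)/1) = 44.
  m_3 = 1*44 - 22 = 22, d_3 = (506 - 22^2)/1 = 22/1 = 22: (m_3, d_3) = (m_1, d_1) = (22, 22), so from here the quotients repeat a_1, a_2; the period length is 2.
So sqrt(506) = [22; (2, 44)] with period length k = 2.
k is even, so the fundamental solution of x^2 - 506y^2 = 1 is (p_{k-1}, q_{k-1}) = (p_1, q_1); compute convergents through index 1.
Convergents (p_i = a_i*p_{i-1} + p_{i-2}, q_i = a_i*q_{i-1} + q_{i-2} with p_{-2}=0, p_{-1}=1, q_{-2}=1, q_{-1}=0):
  i=0: a_0=22, p_0 = 22*1 + 0 = 22, q_0 = 22*0 + 1 = 1.
  i=1: a_1=2, p_1 = 2*22 + 1 = 45, q_1 = 2*1 + 0 = 2.
Check: 45^2 - 506*2^2 = 2025 - 2024 = 1, so (x, y) = (45, 2) solves the equation, and by the theorem it is the least positive solution.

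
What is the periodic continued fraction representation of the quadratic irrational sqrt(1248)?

Write x_i = (sqrt(1248) + m_i)/d_i with (m_0, d_0) = (0, 1). a_0 = floor(sqrt(1248)) = 35, since 35^2 = 1225 <= 1248 < 1296 = 36^2.
Iterate m_{i+1} = d_i*a_i - m_i, d_{i+1} = (1248 - m_{i+1}^2)/d_i, a_{i+1} = floor((a_0 + m_{i+1})/d_{i+1}):
  m_1 = 1*35 - 0 = 35, d_1 = (1248 - 35^2)/1 = 23/1 = 23, a_1 = floor((35 + 35)/23) = 3.
  m_2 = 23*3 - 35 = 34, d_2 = (1248 - 34^2)/23 = 92/23 = 4, a_2 = floor((35 + 34)/4) = 17.
  m_3 = 4*17 - 34 = 34, d_3 = (1248 - 34^2)/4 = 92/4 = 23, a_3 = floor((35 + 34)/23) = 3.
  m_4 = 23*3 - 34 = 35, d_4 = (1248 - 35^2)/23 = 23/23 = 1, a_4 = floor((35 + 35)/1) = 70.
  m_5 = 1*70 - 35 = 35, d_5 = (1248 - 35^2)/1 = 23/1 = 23: (m_5, d_5) = (m_1, d_1) = (35, 23), so from here the quotients repeat a_1, ..., a_4; the period length is 4.
Hence the expansion of sqrt(1248) is a_0 = 35 followed by the repeating block 3, 17, 3, 70 (period 4).

[35; (3, 17, 3, 70)]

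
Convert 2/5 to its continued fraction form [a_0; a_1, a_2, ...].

Run the Euclidean algorithm on 2 and 5; the successive quotients are the partial quotients a_0, a_1, ... (each step inverts the fractional part left over by the previous one):
  2 = 0*5 + 2, so a_0 = 0.
  5 = 2*2 + 1, so a_1 = 2.
  2 = 2*1 + 0, so a_2 = 2.
The remainder reaches 0 after 3 divisions, so the expansion has 3 partial quotients, read off in order.

[0; 2, 2]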